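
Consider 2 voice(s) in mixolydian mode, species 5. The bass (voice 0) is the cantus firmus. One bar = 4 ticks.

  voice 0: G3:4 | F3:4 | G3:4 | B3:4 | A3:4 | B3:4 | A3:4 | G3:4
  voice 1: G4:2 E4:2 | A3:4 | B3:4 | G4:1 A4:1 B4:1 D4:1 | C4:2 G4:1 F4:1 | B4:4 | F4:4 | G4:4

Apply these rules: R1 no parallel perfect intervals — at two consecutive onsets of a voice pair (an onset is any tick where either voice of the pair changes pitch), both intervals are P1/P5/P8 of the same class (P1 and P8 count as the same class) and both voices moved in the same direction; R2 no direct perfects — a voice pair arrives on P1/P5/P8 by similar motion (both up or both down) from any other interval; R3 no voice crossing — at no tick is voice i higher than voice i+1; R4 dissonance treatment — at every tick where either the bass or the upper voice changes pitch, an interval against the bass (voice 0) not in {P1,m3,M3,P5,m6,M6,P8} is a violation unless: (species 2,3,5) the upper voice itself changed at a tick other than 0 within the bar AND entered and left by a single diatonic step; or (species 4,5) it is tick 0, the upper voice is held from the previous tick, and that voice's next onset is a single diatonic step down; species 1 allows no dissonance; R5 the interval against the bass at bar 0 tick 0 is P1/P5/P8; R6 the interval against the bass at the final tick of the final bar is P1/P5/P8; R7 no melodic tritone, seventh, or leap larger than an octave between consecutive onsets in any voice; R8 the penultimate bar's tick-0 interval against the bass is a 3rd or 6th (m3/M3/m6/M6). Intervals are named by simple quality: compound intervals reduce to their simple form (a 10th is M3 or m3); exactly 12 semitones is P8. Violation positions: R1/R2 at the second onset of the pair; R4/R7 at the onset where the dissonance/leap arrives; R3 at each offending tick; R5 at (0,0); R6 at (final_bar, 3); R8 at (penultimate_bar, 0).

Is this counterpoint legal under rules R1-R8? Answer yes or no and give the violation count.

No (4 violations)

bar 0: v0=G3 v1=G4 (P8)
bar 1: v0=F3 v1=A3 (M3)
bar 2: v0=G3 v1=B3 (M3)
bar 3: v0=B3 v1=G4 (m6)
bar 4: v0=A3 v1=C4 (m3)
bar 5: v0=B3 v1=B4 (P8)
bar 6: v0=A3 v1=F4 (m6)
bar 7: v0=G3 v1=G4 (P8)
  R4 @ bar4.2: A3/G4 m7 untreated
  R2 @ bar5.0: A3/F4 m6 -> B3/B4 P8 similar
  R7 @ bar5.0: F4->B4 leap 6st
  R7 @ bar6.0: B4->F4 leap 6st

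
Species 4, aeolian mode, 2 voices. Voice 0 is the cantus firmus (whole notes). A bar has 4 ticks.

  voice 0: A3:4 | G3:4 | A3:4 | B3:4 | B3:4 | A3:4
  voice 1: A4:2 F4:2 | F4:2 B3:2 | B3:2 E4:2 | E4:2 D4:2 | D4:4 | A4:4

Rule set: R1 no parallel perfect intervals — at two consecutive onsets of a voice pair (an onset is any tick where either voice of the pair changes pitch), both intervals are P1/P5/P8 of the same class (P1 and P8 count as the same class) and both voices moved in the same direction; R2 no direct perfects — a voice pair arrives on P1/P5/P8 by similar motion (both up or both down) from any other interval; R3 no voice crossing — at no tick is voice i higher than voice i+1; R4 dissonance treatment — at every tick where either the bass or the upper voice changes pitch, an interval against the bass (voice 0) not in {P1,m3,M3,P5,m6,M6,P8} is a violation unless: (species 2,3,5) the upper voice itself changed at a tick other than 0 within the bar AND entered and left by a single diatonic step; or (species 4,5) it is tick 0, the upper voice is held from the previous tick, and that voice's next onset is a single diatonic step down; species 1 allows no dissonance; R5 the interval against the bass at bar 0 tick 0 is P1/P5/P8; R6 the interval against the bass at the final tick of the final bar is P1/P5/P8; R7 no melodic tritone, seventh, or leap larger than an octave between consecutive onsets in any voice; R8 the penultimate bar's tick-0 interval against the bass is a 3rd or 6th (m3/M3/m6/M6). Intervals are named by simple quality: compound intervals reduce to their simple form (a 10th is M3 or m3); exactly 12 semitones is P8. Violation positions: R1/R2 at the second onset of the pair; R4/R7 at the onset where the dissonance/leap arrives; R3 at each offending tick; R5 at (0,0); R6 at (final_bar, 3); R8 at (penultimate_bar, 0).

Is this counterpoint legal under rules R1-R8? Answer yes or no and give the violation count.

bar 0: v0=A3 v1=A4 (P8)
bar 1: v0=G3 v1=F4 (m7)
bar 2: v0=A3 v1=B3 (M2)
bar 3: v0=B3 v1=E4 (P4)
bar 4: v0=B3 v1=D4 (m3)
bar 5: v0=A3 v1=A4 (P8)
  R4 @ bar1.0: G3/F4 m7 untreated
  R7 @ bar1.2: F4->B3 leap 6st
  R4 @ bar2.0: A3/B3 M2 untreated

No (3 violations)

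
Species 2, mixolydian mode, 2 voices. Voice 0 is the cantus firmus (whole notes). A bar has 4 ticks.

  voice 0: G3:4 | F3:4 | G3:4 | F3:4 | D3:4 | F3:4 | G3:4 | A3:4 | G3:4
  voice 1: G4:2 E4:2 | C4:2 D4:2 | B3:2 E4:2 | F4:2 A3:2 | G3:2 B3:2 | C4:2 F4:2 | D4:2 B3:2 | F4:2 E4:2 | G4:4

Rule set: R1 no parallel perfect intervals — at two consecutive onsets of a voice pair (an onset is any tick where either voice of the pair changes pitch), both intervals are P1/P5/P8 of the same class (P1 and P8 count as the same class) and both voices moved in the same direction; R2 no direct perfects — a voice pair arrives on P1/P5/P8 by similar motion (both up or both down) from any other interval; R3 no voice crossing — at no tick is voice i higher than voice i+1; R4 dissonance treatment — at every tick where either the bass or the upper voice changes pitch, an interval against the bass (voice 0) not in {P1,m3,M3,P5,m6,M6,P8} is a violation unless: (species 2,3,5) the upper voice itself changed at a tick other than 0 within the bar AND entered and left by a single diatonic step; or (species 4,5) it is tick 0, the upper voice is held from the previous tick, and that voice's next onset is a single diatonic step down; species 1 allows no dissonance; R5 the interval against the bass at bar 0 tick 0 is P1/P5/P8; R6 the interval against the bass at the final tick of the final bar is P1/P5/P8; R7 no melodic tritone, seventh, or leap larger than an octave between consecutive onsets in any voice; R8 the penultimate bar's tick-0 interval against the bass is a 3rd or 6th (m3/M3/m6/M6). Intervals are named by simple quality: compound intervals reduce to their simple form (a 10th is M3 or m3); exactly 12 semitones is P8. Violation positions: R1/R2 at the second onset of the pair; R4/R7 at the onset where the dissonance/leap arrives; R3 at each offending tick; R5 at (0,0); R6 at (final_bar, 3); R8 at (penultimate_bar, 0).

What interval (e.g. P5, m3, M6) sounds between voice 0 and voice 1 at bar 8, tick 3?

voice 0=G3 voice 1=G4 -> P8

P8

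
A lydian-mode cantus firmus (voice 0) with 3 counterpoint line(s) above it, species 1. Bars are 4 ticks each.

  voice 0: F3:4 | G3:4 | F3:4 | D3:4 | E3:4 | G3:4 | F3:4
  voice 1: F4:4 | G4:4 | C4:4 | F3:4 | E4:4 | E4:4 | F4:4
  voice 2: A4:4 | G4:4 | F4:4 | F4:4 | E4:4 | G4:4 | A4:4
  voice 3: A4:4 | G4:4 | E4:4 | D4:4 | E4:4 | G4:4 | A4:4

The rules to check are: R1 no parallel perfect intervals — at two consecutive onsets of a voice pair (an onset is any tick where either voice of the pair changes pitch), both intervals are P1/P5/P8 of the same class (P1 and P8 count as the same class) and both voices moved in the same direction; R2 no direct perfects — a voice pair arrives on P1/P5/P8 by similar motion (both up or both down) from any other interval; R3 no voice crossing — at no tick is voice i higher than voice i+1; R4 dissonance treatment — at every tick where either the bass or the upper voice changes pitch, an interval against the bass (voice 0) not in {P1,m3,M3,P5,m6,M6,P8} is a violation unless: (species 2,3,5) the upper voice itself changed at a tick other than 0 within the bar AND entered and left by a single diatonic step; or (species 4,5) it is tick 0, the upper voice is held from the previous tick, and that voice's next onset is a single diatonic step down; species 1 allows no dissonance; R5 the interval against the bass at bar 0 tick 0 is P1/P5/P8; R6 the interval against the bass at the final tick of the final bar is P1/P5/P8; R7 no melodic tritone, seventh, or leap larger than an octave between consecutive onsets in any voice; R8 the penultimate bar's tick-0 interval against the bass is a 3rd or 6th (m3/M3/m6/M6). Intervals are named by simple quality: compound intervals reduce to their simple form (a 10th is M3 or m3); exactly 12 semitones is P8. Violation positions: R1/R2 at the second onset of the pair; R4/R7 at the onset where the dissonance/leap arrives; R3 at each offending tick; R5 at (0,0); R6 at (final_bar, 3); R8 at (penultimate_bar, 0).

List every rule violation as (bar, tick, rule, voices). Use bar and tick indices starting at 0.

(0, 0, R5, (0, 2))
(0, 0, R5, (0, 3))
(1, 0, R1, (0, 1))
(1, 0, R1, (2, 3))
(2, 0, R1, (0, 2))
(2, 0, R2, (0, 1))
(2, 0, R3, (2, 3))
(2, 0, R4, (0, 3))
(2, 1, R3, (2, 3))
(2, 2, R3, (2, 3))
(2, 3, R3, (2, 3))
(3, 0, R2, (0, 3))
(3, 0, R3, (2, 3))
(3, 1, R3, (2, 3))
(3, 2, R3, (2, 3))
(3, 3, R3, (2, 3))
(4, 0, R1, (0, 3))
(4, 0, R2, (0, 1))
(4, 0, R2, (1, 3))
(4, 0, R7, (1,))
(5, 0, R1, (0, 2))
(5, 0, R1, (0, 3))
(5, 0, R1, (2, 3))
(5, 0, R8, (0, 2))
(5, 0, R8, (0, 3))
(6, 0, R1, (2, 3))
(6, 3, R6, (0, 2))
(6, 3, R6, (0, 3))

bar 0: v0=F3 v1=F4 v2=A4 v3=A4 downbeat M3
bar 1: v0=G3 v1=G4 v2=G4 v3=G4 downbeat P8
bar 2: v0=F3 v1=C4 v2=F4 v3=E4 downbeat M7
bar 3: v0=D3 v1=F3 v2=F4 v3=D4 downbeat P8
bar 4: v0=E3 v1=E4 v2=E4 v3=E4 downbeat P8
bar 5: v0=G3 v1=E4 v2=G4 v3=G4 downbeat P8
bar 6: v0=F3 v1=F4 v2=A4 v3=A4 downbeat M3
  -> R5 @ bar 0 tick 0 v(0, 2): opens on M3
  -> R5 @ bar 0 tick 0 v(0, 3): opens on M3
  -> R1 @ bar 1 tick 0 v(0, 1): F3/F4 P8 -> G3/G4 P8 similar
  -> R1 @ bar 1 tick 0 v(2, 3): A4/A4 P1 -> G4/G4 P1 similar
  -> R1 @ bar 2 tick 0 v(0, 2): G3/G4 P8 -> F3/F4 P8 similar
  -> R2 @ bar 2 tick 0 v(0, 1): G3/G4 P8 -> F3/C4 P5 similar
  -> R3 @ bar 2 tick 0 v(2, 3): F4 above E4
  -> R4 @ bar 2 tick 0 v(0, 3): F3/E4 M7 untreated
  -> R3 @ bar 2 tick 1 v(2, 3): F4 above E4
  -> R3 @ bar 2 tick 2 v(2, 3): F4 above E4
  -> R3 @ bar 2 tick 3 v(2, 3): F4 above E4
  -> R2 @ bar 3 tick 0 v(0, 3): F3/E4 M7 -> D3/D4 P8 similar
  -> R3 @ bar 3 tick 0 v(2, 3): F4 above D4
  -> R3 @ bar 3 tick 1 v(2, 3): F4 above D4
  -> R3 @ bar 3 tick 2 v(2, 3): F4 above D4
  -> R3 @ bar 3 tick 3 v(2, 3): F4 above D4
  -> R1 @ bar 4 tick 0 v(0, 3): D3/D4 P8 -> E3/E4 P8 similar
  -> R2 @ bar 4 tick 0 v(0, 1): D3/F3 m3 -> E3/E4 P8 similar
  -> R2 @ bar 4 tick 0 v(1, 3): F3/D4 M6 -> E4/E4 P1 similar
  -> R7 @ bar 4 tick 0 v(1,): F3->E4 leap 11st
  -> R1 @ bar 5 tick 0 v(0, 2): E3/E4 P8 -> G3/G4 P8 similar
  -> R1 @ bar 5 tick 0 v(0, 3): E3/E4 P8 -> G3/G4 P8 similar
  -> R1 @ bar 5 tick 0 v(2, 3): E4/E4 P1 -> G4/G4 P1 similar
  -> R8 @ bar 5 tick 0 v(0, 2): penult P8 not 3rd/6th
  -> R8 @ bar 5 tick 0 v(0, 3): penult P8 not 3rd/6th
  -> R1 @ bar 6 tick 0 v(2, 3): G4/G4 P1 -> A4/A4 P1 similar
  -> R6 @ bar 6 tick 3 v(0, 2): closes on M3
  -> R6 @ bar 6 tick 3 v(0, 3): closes on M3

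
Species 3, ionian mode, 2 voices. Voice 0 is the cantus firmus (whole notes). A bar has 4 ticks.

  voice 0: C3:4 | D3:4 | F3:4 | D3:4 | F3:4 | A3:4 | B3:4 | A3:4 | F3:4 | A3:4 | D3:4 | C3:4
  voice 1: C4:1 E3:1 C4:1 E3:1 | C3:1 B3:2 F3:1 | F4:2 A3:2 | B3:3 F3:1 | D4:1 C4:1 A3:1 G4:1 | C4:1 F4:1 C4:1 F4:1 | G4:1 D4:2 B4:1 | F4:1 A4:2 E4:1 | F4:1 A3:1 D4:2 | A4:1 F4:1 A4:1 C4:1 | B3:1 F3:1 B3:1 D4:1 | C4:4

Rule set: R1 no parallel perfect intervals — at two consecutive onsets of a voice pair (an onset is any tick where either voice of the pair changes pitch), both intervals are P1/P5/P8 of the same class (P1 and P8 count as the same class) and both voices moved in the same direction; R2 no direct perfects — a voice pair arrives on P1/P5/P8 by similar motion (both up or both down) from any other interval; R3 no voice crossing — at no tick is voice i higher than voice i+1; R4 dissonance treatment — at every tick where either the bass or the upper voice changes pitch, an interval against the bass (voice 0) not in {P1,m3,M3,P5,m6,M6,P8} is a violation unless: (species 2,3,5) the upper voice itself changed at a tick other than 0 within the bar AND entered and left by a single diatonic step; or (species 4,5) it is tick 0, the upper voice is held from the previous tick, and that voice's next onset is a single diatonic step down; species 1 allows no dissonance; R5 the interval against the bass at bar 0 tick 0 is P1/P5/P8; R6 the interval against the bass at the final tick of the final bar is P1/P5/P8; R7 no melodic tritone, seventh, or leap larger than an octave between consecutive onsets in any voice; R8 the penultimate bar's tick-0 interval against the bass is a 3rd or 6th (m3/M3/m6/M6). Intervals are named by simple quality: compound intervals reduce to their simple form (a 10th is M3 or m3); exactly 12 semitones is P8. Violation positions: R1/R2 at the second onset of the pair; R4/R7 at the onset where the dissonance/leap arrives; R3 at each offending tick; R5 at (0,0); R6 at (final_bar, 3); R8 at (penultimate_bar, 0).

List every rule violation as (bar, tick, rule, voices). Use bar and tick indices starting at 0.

(1, 0, R3, (0, 1))
(1, 0, R4, (0, 1))
(1, 1, R7, (1,))
(1, 3, R7, (1,))
(2, 0, R2, (0, 1))
(3, 3, R7, (1,))
(4, 3, R4, (0, 1))
(4, 3, R7, (1,))
(7, 0, R7, (1,))
(9, 0, R2, (0, 1))
(10, 1, R7, (1,))
(10, 2, R7, (1,))
(11, 0, R1, (0, 1))

bar 0: v0=C3 v1=C4 downbeat P8
bar 1: v0=D3 v1=C3 downbeat M2
bar 2: v0=F3 v1=F4 downbeat P8
bar 3: v0=D3 v1=B3 downbeat M6
bar 4: v0=F3 v1=D4 downbeat M6
bar 5: v0=A3 v1=C4 downbeat m3
bar 6: v0=B3 v1=G4 downbeat m6
bar 7: v0=A3 v1=F4 downbeat m6
bar 8: v0=F3 v1=F4 downbeat P8
bar 9: v0=A3 v1=A4 downbeat P8
bar 10: v0=D3 v1=B3 downbeat M6
bar 11: v0=C3 v1=C4 downbeat P8
  -> R3 @ bar 1 tick 0 v(0, 1): D3 above C3
  -> R4 @ bar 1 tick 0 v(0, 1): D3/C3 M2 untreated
  -> R7 @ bar 1 tick 1 v(1,): C3->B3 leap 11st
  -> R7 @ bar 1 tick 3 v(1,): B3->F3 leap 6st
  -> R2 @ bar 2 tick 0 v(0, 1): D3/F3 m3 -> F3/F4 P8 similar
  -> R7 @ bar 3 tick 3 v(1,): B3->F3 leap 6st
  -> R4 @ bar 4 tick 3 v(0, 1): F3/G4 M2 untreated
  -> R7 @ bar 4 tick 3 v(1,): A3->G4 leap 10st
  -> R7 @ bar 7 tick 0 v(1,): B4->F4 leap 6st
  -> R2 @ bar 9 tick 0 v(0, 1): F3/D4 M6 -> A3/A4 P8 similar
  -> R7 @ bar 10 tick 1 v(1,): B3->F3 leap 6st
  -> R7 @ bar 10 tick 2 v(1,): F3->B3 leap 6st
  -> R1 @ bar 11 tick 0 v(0, 1): D3/D4 P8 -> C3/C4 P8 similar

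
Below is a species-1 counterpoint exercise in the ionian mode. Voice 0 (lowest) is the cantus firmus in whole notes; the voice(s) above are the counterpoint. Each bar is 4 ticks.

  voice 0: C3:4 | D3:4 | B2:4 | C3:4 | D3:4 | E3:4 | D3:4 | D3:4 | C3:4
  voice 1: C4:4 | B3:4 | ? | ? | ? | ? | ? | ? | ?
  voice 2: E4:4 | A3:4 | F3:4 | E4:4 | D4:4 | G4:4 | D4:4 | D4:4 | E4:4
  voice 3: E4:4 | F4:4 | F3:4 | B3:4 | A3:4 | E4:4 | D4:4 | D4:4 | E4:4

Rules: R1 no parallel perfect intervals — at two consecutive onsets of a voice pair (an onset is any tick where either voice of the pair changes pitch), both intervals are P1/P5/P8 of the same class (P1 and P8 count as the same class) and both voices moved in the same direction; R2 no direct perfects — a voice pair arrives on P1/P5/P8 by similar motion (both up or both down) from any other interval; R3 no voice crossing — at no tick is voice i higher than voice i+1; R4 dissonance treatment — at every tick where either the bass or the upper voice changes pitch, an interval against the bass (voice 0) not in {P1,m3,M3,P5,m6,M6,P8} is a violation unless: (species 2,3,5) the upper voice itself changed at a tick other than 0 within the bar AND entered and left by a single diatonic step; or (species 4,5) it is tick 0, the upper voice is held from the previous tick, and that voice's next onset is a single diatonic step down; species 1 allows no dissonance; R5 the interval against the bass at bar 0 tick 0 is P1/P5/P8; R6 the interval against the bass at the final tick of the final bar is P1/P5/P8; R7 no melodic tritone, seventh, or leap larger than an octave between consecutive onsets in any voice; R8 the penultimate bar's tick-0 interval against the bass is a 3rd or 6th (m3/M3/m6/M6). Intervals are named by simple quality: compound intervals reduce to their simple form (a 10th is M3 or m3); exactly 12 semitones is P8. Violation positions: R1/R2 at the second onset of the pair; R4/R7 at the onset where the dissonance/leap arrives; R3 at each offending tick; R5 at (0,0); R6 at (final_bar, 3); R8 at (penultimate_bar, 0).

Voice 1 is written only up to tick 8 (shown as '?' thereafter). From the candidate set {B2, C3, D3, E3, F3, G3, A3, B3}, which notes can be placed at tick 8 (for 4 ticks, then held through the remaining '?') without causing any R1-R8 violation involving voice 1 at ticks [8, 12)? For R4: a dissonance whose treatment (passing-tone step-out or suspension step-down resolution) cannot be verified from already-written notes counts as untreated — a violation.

B2: violates R2
C3: violates R4,R7
D3: legal
E3: violates R4
F3: violates R2,R4,R7
G3: violates R3
A3: violates R3,R4
B3: violates R3

{D3}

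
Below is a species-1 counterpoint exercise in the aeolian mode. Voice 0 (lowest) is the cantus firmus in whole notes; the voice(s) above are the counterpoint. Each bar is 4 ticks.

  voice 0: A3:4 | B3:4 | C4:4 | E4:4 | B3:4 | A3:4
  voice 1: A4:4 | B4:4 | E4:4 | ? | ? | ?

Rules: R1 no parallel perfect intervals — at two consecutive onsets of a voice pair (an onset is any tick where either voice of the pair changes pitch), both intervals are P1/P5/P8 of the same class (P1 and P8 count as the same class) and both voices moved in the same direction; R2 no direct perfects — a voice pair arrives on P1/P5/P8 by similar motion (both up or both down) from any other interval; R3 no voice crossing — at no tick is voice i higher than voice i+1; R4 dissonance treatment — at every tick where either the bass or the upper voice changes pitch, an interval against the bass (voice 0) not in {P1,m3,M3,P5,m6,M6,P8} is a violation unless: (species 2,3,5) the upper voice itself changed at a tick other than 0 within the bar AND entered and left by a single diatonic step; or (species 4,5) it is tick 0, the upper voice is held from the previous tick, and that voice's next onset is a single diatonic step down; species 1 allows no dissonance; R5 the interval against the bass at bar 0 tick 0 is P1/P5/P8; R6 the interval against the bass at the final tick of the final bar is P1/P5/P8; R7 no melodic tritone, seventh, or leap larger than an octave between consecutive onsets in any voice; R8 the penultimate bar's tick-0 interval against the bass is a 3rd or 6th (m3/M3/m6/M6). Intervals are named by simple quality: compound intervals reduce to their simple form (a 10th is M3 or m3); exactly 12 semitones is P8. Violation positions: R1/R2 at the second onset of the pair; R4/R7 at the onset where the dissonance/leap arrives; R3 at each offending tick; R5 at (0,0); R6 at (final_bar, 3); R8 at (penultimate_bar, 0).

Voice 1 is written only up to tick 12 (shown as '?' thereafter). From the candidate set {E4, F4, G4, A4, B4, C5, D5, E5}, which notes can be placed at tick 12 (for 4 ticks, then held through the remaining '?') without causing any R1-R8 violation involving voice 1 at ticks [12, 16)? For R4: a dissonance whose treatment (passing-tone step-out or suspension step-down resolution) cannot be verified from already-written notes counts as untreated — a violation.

{C5, E4, G4}

E4: legal
F4: violates R4
G4: legal
A4: violates R4
B4: violates R2
C5: legal
D5: violates R4,R7
E5: violates R2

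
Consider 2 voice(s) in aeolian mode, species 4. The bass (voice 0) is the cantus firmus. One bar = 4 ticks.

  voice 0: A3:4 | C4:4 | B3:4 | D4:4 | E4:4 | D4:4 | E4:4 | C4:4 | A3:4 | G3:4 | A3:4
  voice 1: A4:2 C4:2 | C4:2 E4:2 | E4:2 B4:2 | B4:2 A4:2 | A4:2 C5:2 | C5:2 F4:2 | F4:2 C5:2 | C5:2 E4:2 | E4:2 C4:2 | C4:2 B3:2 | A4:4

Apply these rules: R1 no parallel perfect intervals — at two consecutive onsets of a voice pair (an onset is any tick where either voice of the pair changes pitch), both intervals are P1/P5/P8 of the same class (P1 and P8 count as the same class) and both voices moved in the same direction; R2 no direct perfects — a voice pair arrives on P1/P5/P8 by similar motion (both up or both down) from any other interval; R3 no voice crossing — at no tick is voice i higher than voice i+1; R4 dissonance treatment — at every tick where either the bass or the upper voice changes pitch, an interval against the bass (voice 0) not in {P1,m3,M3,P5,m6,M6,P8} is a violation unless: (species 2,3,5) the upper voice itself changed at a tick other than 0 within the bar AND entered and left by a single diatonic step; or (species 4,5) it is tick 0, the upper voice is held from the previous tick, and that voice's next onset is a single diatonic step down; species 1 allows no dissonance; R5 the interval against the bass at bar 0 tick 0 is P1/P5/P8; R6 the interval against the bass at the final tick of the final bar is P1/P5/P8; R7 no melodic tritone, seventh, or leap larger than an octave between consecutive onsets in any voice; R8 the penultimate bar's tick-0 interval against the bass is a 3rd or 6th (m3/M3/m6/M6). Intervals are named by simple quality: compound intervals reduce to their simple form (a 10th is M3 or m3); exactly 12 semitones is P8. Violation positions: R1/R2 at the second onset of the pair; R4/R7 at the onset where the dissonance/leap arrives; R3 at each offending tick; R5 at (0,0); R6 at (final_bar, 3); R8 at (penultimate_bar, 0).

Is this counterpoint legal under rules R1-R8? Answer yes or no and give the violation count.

No (7 violations)

bar 0: v0=A3 v1=A4 (P8)
bar 1: v0=C4 v1=C4 (P1)
bar 2: v0=B3 v1=E4 (P4)
bar 3: v0=D4 v1=B4 (M6)
bar 4: v0=E4 v1=A4 (P4)
bar 5: v0=D4 v1=C5 (m7)
bar 6: v0=E4 v1=F4 (m2)
bar 7: v0=C4 v1=C5 (P8)
bar 8: v0=A3 v1=E4 (P5)
bar 9: v0=G3 v1=C4 (P4)
bar 10: v0=A3 v1=A4 (P8)
  R4 @ bar2.0: B3/E4 P4 untreated
  R4 @ bar4.0: E4/A4 P4 untreated
  R4 @ bar5.0: D4/C5 m7 untreated
  R4 @ bar6.0: E4/F4 m2 untreated
  R8 @ bar9.0: penult P4 not 3rd/6th
  R2 @ bar10.0: G3/B3 M3 -> A3/A4 P8 similar
  R7 @ bar10.0: B3->A4 leap 10st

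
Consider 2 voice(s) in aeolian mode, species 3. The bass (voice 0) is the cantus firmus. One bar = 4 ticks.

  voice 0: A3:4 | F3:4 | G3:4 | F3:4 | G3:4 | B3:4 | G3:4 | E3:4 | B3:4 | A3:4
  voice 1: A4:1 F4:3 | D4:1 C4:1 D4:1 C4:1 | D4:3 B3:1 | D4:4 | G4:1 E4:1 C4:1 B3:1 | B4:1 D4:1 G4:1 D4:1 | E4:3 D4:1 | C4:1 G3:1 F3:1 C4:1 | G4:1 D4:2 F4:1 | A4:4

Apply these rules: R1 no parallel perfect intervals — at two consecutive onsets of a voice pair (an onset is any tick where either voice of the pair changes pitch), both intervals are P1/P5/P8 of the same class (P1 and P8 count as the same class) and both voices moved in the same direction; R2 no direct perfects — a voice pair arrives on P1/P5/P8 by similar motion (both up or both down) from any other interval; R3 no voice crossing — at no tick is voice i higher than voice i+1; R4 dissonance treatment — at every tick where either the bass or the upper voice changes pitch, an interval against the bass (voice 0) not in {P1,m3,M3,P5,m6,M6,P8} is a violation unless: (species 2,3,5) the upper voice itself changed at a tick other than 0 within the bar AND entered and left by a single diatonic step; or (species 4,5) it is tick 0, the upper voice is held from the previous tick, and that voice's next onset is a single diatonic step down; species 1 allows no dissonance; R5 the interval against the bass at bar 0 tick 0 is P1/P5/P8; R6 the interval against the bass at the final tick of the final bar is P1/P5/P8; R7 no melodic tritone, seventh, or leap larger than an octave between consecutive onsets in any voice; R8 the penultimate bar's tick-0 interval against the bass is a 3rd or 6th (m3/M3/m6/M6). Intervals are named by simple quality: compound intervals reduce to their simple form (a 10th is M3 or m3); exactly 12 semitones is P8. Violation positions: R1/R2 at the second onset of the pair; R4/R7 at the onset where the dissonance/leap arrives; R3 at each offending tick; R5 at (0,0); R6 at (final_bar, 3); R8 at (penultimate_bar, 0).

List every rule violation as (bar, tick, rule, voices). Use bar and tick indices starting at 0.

bar 0: v0=A3 v1=A4 downbeat P8
bar 1: v0=F3 v1=D4 downbeat M6
bar 2: v0=G3 v1=D4 downbeat P5
bar 3: v0=F3 v1=D4 downbeat M6
bar 4: v0=G3 v1=G4 downbeat P8
bar 5: v0=B3 v1=B4 downbeat P8
bar 6: v0=G3 v1=E4 downbeat M6
bar 7: v0=E3 v1=C4 downbeat m6
bar 8: v0=B3 v1=G4 downbeat m6
bar 9: v0=A3 v1=A4 downbeat P8
  -> R1 @ bar 2 tick 0 v(0, 1): F3/C4 P5 -> G3/D4 P5 similar
  -> R2 @ bar 4 tick 0 v(0, 1): F3/D4 M6 -> G3/G4 P8 similar
  -> R4 @ bar 4 tick 2 v(0, 1): G3/C4 P4 untreated
  -> R2 @ bar 5 tick 0 v(0, 1): G3/B3 M3 -> B3/B4 P8 similar
  -> R4 @ bar 7 tick 2 v(0, 1): E3/F3 m2 untreated
  -> R4 @ bar 8 tick 3 v(0, 1): B3/F4 TT untreated

(2, 0, R1, (0, 1))
(4, 0, R2, (0, 1))
(4, 2, R4, (0, 1))
(5, 0, R2, (0, 1))
(7, 2, R4, (0, 1))
(8, 3, R4, (0, 1))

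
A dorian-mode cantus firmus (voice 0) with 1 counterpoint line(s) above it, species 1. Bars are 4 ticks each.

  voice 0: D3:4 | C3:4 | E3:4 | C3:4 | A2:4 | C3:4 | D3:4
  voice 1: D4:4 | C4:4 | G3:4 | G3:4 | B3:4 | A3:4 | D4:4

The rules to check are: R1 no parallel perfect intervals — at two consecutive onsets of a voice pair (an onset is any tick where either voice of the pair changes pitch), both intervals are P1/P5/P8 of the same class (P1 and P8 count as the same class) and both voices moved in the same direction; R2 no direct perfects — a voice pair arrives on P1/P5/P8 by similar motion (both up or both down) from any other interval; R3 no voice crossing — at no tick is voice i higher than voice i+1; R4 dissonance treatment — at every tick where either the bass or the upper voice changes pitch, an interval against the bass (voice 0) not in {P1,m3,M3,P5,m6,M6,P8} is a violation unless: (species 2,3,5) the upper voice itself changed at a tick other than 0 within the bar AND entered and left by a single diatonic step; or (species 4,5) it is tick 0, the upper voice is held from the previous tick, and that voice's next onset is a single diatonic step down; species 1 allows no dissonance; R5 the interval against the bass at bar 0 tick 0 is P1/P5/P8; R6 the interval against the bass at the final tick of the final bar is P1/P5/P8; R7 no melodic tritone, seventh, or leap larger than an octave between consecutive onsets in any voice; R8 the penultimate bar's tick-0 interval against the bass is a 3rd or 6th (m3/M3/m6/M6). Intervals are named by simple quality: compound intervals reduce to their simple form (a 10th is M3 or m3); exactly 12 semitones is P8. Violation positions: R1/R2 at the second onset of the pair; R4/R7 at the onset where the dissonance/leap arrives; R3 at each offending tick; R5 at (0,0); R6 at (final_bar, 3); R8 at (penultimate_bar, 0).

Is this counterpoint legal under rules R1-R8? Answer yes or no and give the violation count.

No (3 violations)

bar 0: v0=D3 v1=D4 (P8)
bar 1: v0=C3 v1=C4 (P8)
bar 2: v0=E3 v1=G3 (m3)
bar 3: v0=C3 v1=G3 (P5)
bar 4: v0=A2 v1=B3 (M2)
bar 5: v0=C3 v1=A3 (M6)
bar 6: v0=D3 v1=D4 (P8)
  R1 @ bar1.0: D3/D4 P8 -> C3/C4 P8 similar
  R4 @ bar4.0: A2/B3 M2 untreated
  R2 @ bar6.0: C3/A3 M6 -> D3/D4 P8 similar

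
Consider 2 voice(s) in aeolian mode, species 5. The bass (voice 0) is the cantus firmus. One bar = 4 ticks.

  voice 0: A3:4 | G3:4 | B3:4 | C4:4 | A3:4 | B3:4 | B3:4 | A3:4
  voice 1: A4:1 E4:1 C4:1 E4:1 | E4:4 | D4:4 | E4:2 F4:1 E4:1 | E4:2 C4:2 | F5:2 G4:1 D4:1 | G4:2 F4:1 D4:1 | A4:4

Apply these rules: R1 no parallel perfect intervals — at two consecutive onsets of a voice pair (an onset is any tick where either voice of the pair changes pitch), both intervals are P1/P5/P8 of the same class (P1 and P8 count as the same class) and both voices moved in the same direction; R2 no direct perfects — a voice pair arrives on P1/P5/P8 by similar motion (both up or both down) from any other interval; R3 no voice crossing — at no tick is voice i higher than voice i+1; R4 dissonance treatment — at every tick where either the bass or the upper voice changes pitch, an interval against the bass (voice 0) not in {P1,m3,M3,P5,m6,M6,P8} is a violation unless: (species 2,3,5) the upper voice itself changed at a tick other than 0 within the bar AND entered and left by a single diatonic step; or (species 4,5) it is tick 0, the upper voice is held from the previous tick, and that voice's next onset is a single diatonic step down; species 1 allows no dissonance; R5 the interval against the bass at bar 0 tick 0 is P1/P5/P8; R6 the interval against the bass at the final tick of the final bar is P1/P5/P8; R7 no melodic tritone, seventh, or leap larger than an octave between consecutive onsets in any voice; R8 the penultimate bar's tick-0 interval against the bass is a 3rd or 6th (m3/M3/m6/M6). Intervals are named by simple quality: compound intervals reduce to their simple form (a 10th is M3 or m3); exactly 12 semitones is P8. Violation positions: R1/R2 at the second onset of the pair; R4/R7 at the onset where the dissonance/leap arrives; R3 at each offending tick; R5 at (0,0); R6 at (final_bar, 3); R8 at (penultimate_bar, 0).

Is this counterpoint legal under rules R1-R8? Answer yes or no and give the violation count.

bar 0: v0=A3 v1=A4 (P8)
bar 1: v0=G3 v1=E4 (M6)
bar 2: v0=B3 v1=D4 (m3)
bar 3: v0=C4 v1=E4 (M3)
bar 4: v0=A3 v1=E4 (P5)
bar 5: v0=B3 v1=F5 (TT)
bar 6: v0=B3 v1=G4 (m6)
bar 7: v0=A3 v1=A4 (P8)
  R4 @ bar5.0: B3/F5 TT untreated
  R7 @ bar5.0: C4->F5 leap 17st
  R7 @ bar5.2: F5->G4 leap 10st
  R4 @ bar6.2: B3/F4 TT untreated

No (4 violations)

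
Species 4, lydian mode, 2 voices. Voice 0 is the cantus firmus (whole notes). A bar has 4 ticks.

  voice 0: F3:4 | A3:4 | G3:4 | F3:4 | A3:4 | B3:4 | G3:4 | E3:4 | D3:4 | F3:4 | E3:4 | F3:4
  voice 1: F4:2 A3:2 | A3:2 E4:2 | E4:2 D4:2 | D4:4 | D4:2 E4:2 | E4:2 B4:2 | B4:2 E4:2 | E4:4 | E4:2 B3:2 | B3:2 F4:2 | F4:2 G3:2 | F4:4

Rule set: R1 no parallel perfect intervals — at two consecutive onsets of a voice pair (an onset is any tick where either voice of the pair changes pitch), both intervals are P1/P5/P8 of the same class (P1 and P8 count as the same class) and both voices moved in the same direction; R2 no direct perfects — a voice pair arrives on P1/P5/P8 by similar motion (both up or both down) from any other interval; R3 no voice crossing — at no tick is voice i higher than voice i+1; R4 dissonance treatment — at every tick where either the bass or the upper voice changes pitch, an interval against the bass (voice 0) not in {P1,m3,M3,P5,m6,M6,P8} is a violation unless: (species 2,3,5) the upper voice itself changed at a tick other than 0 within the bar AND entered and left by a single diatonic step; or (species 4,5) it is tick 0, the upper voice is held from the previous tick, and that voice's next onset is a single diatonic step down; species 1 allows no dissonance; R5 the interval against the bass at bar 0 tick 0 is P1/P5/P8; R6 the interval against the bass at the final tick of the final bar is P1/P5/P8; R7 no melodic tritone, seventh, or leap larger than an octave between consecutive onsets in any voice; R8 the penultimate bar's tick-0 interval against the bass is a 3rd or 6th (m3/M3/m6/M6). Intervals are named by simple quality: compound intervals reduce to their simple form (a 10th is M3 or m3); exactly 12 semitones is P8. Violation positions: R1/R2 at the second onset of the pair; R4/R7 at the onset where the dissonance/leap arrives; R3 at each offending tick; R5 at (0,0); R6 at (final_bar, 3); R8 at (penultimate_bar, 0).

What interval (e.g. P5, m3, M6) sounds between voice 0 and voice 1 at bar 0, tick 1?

voice 0=F3 voice 1=F4 -> P8

P8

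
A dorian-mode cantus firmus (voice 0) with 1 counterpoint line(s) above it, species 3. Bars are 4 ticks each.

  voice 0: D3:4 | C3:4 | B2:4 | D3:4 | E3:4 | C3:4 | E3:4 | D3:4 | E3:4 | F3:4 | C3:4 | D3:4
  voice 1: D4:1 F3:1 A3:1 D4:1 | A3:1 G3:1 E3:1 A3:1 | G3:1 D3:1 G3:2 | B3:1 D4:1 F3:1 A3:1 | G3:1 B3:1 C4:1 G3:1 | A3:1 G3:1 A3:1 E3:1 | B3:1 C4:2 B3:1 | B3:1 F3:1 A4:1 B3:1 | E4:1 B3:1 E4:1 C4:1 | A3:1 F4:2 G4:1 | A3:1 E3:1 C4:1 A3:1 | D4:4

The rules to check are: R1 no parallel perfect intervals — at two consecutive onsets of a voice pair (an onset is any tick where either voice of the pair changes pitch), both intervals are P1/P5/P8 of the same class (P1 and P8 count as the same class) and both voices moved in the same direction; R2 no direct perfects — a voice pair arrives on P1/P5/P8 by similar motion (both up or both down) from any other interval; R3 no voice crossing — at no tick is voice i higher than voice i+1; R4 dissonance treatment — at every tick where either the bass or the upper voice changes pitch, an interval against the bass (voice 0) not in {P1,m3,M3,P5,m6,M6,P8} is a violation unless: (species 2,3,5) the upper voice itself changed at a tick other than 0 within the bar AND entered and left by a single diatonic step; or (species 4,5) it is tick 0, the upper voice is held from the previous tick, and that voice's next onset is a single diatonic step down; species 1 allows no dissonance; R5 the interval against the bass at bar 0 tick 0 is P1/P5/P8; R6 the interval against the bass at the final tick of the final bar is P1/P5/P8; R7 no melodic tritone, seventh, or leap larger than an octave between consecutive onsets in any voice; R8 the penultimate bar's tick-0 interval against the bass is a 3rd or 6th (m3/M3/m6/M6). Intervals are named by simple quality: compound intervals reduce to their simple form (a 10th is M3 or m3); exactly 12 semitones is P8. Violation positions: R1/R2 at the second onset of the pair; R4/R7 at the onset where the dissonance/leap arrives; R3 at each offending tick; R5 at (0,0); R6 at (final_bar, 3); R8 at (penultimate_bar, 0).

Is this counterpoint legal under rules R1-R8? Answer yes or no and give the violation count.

No (8 violations)

bar 0: v0=D3 v1=D4 (P8)
bar 1: v0=C3 v1=A3 (M6)
bar 2: v0=B2 v1=G3 (m6)
bar 3: v0=D3 v1=B3 (M6)
bar 4: v0=E3 v1=G3 (m3)
bar 5: v0=C3 v1=A3 (M6)
bar 6: v0=E3 v1=B3 (P5)
bar 7: v0=D3 v1=B3 (M6)
bar 8: v0=E3 v1=E4 (P8)
bar 9: v0=F3 v1=A3 (M3)
bar 10: v0=C3 v1=A3 (M6)
bar 11: v0=D3 v1=D4 (P8)
  R2 @ bar6.0: C3/E3 M3 -> E3/B3 P5 similar
  R7 @ bar7.1: B3->F3 leap 6st
  R7 @ bar7.2: F3->A4 leap 16st
  R7 @ bar7.3: A4->B3 leap 10st
  R2 @ bar8.0: D3/B3 M6 -> E3/E4 P8 similar
  R4 @ bar9.3: F3/G4 M2 untreated
  R7 @ bar10.0: G4->A3 leap 10st
  R2 @ bar11.0: C3/A3 M6 -> D3/D4 P8 similar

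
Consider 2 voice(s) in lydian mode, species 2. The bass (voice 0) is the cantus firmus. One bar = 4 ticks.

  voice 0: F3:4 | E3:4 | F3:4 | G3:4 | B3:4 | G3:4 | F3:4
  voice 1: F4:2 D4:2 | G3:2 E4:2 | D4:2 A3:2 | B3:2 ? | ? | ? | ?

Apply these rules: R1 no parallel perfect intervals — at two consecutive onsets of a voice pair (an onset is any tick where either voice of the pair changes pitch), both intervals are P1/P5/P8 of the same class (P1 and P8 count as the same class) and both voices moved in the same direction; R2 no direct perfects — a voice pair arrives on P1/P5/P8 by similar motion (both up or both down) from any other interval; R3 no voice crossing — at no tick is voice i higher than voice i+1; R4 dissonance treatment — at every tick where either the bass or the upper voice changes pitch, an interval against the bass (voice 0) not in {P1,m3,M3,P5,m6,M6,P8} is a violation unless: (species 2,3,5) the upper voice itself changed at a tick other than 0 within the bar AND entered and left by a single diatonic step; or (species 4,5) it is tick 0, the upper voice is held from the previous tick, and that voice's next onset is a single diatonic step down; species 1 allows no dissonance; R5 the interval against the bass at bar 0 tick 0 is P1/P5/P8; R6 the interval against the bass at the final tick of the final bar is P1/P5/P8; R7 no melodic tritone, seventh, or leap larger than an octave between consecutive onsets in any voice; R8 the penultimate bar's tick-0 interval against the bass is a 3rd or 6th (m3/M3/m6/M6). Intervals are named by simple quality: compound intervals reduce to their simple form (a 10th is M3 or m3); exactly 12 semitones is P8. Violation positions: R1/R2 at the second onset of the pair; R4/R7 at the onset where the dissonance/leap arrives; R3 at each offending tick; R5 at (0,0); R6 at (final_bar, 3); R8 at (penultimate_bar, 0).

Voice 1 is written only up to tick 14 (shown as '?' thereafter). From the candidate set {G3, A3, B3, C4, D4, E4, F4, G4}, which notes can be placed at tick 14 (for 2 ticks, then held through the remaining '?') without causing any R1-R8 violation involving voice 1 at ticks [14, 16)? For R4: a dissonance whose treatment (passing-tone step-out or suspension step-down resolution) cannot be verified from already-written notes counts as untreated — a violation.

G3: legal
A3: violates R4
B3: legal
C4: violates R4
D4: legal
E4: legal
F4: violates R4,R7
G4: legal

{B3, D4, E4, G3, G4}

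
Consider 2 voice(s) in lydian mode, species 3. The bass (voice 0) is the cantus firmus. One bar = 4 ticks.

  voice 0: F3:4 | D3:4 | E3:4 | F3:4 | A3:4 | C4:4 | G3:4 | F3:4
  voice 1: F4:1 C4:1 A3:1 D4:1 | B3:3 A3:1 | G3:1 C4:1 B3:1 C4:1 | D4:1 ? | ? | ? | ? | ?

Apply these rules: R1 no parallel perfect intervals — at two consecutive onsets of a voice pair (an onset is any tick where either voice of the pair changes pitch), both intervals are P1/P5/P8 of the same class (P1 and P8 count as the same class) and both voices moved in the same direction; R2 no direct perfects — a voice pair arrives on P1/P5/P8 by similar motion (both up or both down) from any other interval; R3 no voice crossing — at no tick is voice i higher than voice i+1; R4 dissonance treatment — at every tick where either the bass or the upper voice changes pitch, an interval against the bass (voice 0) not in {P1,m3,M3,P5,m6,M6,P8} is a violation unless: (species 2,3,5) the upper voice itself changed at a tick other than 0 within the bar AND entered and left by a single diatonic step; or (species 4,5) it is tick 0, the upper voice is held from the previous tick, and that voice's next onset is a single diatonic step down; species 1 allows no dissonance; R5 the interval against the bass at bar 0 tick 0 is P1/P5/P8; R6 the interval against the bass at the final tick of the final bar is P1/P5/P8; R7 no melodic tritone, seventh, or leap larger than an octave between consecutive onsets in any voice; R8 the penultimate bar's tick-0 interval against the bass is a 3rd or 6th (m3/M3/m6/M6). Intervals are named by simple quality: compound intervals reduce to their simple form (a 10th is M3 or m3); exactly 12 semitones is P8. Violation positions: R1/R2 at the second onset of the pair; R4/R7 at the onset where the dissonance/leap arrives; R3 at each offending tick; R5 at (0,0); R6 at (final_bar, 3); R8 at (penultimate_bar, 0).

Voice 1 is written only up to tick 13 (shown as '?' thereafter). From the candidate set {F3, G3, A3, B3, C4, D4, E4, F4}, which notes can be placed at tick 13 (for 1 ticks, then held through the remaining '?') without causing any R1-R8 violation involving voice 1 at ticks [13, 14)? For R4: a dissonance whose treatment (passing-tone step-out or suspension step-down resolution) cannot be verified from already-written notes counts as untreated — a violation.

F3: legal
G3: violates R4
A3: legal
B3: violates R4
C4: legal
D4: legal
E4: violates R4
F4: legal

{A3, C4, D4, F3, F4}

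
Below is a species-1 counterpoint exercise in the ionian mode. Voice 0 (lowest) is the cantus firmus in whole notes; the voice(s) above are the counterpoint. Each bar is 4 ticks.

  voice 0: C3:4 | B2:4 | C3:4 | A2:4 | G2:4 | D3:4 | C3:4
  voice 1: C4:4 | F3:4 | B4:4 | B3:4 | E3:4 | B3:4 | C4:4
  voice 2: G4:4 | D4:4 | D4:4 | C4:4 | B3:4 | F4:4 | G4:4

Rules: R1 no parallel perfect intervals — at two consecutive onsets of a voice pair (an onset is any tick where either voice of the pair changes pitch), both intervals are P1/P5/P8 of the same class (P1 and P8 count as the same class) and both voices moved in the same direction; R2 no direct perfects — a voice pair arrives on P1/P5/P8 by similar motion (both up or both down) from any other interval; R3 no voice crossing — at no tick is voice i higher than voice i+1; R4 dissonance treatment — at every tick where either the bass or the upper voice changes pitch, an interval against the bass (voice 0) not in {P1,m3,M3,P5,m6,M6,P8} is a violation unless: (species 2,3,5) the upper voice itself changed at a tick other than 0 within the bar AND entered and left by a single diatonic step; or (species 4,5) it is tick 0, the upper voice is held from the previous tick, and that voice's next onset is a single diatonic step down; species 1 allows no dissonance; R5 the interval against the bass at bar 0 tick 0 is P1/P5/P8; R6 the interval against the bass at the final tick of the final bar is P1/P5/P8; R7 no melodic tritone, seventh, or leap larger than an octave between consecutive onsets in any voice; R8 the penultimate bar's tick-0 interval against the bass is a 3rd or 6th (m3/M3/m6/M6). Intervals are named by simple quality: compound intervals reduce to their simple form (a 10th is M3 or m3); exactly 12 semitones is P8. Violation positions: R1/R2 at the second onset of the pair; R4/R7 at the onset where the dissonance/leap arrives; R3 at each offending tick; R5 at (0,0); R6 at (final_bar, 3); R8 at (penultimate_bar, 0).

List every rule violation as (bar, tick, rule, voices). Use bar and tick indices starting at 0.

(1, 0, R4, (0, 1))
(2, 0, R3, (1, 2))
(2, 0, R4, (0, 1))
(2, 0, R4, (0, 2))
(2, 0, R7, (1,))
(2, 1, R3, (1, 2))
(2, 2, R3, (1, 2))
(2, 3, R3, (1, 2))
(3, 0, R4, (0, 1))
(4, 0, R2, (1, 2))
(5, 0, R7, (2,))
(6, 0, R2, (1, 2))

bar 0: v0=C3 v1=C4 v2=G4 downbeat P5
bar 1: v0=B2 v1=F3 v2=D4 downbeat m3
bar 2: v0=C3 v1=B4 v2=D4 downbeat M2
bar 3: v0=A2 v1=B3 v2=C4 downbeat m3
bar 4: v0=G2 v1=E3 v2=B3 downbeat M3
bar 5: v0=D3 v1=B3 v2=F4 downbeat m3
bar 6: v0=C3 v1=C4 v2=G4 downbeat P5
  -> R4 @ bar 1 tick 0 v(0, 1): B2/F3 TT untreated
  -> R3 @ bar 2 tick 0 v(1, 2): B4 above D4
  -> R4 @ bar 2 tick 0 v(0, 1): C3/B4 M7 untreated
  -> R4 @ bar 2 tick 0 v(0, 2): C3/D4 M2 untreated
  -> R7 @ bar 2 tick 0 v(1,): F3->B4 leap 18st
  -> R3 @ bar 2 tick 1 v(1, 2): B4 above D4
  -> R3 @ bar 2 tick 2 v(1, 2): B4 above D4
  -> R3 @ bar 2 tick 3 v(1, 2): B4 above D4
  -> R4 @ bar 3 tick 0 v(0, 1): A2/B3 M2 untreated
  -> R2 @ bar 4 tick 0 v(1, 2): B3/C4 m2 -> E3/B3 P5 similar
  -> R7 @ bar 5 tick 0 v(2,): B3->F4 leap 6st
  -> R2 @ bar 6 tick 0 v(1, 2): B3/F4 TT -> C4/G4 P5 similar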